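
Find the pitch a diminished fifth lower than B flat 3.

The fifth takes the letter from B down to E.
A diminished fifth is 6 semitones; 6 semitones down from Bb3 gives E3.

E 3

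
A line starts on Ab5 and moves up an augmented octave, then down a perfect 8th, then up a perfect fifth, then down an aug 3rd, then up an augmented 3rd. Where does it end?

E6

Ab5 up an augmented octave → A6 (13 semitones).
A6 down a perfect octave → A5 (12 semitones).
A perfect fifth up from A5 is E6.
An augmented third down from E6 is Cb6.
Up an augmented third from Cb6: E6 (5 semitones up).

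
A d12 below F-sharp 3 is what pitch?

B-sharp 1

The twelfth's letter: F down five letter names plus an octave → B.
A diminished twelfth is 18 semitones; 18 semitones down from F#3 gives B#1.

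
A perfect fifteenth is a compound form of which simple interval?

Each octave removed subtracts seven from the number: 15 − 7 = 8.
Quality carries through unchanged, so the simple form is a perfect octave.

perfect octave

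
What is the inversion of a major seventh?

Inverted interval numbers add to nine, so a seventh pairs with a second (7 + 2 = 9).
The quality also flips — major becomes minor — giving a minor second.

minor 2nd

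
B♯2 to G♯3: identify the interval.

B to G spans six letter names (B-C-D-E-F-G): a sixth.
A major sixth would be 9 semitones, but B#2 to G#3 is 8 — one semitone narrower, making it a minor sixth.

minor sixth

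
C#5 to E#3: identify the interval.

Descending from C#5 to E#3 is the same interval as ascending E#3 to C#5.
E to C spans six letter names (E-F-G-A-B-C), plus an octave, so the interval is some kind of thirteenth.
At 20 semitones, E#3→C#5 falls one short of a major thirteenth: minor.
(Equivalently, a compound minor sixth: a minor sixth plus an octave.)

m13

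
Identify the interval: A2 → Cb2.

augmented 6th

Descending from A2 to Cb2 is the same interval as ascending Cb2 to A2.
C to A spans six letter names (C-D-E-F-G-A) — that makes it a sixth of some quality.
A major sixth would be 9 semitones; Cb2 to A2 is 10, one semitone wider, so the interval is augmented.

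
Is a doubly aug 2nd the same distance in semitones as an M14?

No

A doubly augmented second is 4 semitones but a major fourteenth is 23 semitones — different sizes.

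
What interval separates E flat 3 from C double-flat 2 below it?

augmented tenth

Descending from Eb3 to Cbb2 is the same interval as ascending Cbb2 to Eb3.
C to E spans three letter names (C-D-E), plus an octave: a tenth.
The major tenth is 16 semitones; here we have 17, one semitone wider: augmented.
(Equivalently, a compound augmented third: an augmented third plus an octave.)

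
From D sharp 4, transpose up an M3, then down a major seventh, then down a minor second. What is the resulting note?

A major third up from D#4 is F##4.
F##4 down a major seventh → G#3 (11 semitones).
G#3 down a minor second → F##3 (1 semitone).

F double-sharp 3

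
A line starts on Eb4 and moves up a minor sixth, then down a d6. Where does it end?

E4

A minor sixth up from Eb4 is Cb5.
A diminished sixth down from Cb5 is E4.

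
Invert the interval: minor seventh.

The rule of nine gives the new number: 9 − 7 = 2, so a seventh becomes a second.
The quality also flips — minor becomes major — giving a major second.

major second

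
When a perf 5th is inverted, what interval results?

P4

Inverted interval numbers add to nine, so a fifth pairs with a fourth (5 + 4 = 9).
Quality inverts too: perfect stays perfect. That makes the inversion a perfect fourth.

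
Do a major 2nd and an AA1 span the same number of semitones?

Yes

Both span 2 semitones: a major second and a doubly augmented unison are the same chromatic distance.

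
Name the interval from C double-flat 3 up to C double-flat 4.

perfect octave

C to C is the same letter name, plus an octave: an octave.
Cbb3 to Cbb4 is 12 semitones, matching the perfect octave exactly, so the quality is perfect.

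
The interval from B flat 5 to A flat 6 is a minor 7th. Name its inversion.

The rule of nine gives the new number: 9 − 7 = 2, so a seventh becomes a second.
And minor becomes major under inversion, so we get a major second.

major 2nd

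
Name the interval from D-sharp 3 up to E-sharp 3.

D to E spans two letter names (D-E): a second.
D#3 to E#3 is 2 semitones, matching the major second exactly, so the quality is major.

major second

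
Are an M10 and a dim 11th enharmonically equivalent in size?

A major tenth = 16 semitones = a diminished eleventh; enharmonically equal.

Yes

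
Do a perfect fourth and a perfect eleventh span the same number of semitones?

No

5 semitones (perfect fourth) vs 17 semitones (perfect eleventh): not equal.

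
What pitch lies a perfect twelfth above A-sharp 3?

The twelfth's letter: A up five letter names plus an octave → E.
Moving 19 semitones up from A#3 (the size of a perfect twelfth) reaches E#5.

E-sharp 5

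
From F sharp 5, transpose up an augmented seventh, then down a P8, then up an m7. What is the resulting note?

D double-sharp 6

An augmented seventh up from F#5 is E##6.
A perfect octave down from E##6 is E##5.
Up a minor seventh from E##5: D##6 (10 semitones up).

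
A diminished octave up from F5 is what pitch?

For an octave the letter name doesn't change: still F, an octave up.
A diminished octave spans 11 semitones, so from F5 the target pitch is Fb6.

Fb6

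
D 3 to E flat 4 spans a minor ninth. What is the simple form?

m2

Each octave removed subtracts seven from the number: 9 − 7 = 2.
That makes a minor ninth a compound minor second — an octave plus a minor second.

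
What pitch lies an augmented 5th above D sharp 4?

Five letter names up from D: A.
Moving 8 semitones up from D#4 (the size of an augmented fifth) reaches A##4.

A double-sharp 4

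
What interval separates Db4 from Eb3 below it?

Descending from Db4 to Eb3 is the same interval as ascending Eb3 to Db4.
E to D spans seven letter names (E-F-G-A-B-C-D), so the interval is some kind of seventh.
Eb3 to Db4 is 10 semitones, a half step short of the major seventh (11), so this is minor.

m7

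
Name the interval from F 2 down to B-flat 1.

P5

Descending from F2 to Bb1 is the same interval as ascending Bb1 to F2.
B to F spans five letter names (B-C-D-E-F), so the interval is some kind of fifth.
The perfect fifth spans 7 semitones, and Bb1 to F2 is exactly 7 semitones — so this is a perfect fifth.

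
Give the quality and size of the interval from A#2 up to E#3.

A to E spans five letter names (A-B-C-D-E): a fifth.
The perfect fifth spans 7 semitones, and A#2 to E#3 is exactly 7 semitones — so this is a perfect fifth.

P5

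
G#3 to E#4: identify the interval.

G to E spans six letter names (G-A-B-C-D-E), so the interval is some kind of sixth.
G#3 to E#4 is 9 semitones, matching the major sixth exactly, so the quality is major.

major sixth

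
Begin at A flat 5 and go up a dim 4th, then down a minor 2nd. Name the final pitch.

C flat 6

A diminished fourth up from Ab5 is Dbb6.
A minor second down from Dbb6 is Cb6.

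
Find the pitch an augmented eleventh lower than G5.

Counting four letter names plus an octave down from G lands on D.
An augmented eleventh is 18 semitones; 18 semitones down from G5 gives Db4.

Db4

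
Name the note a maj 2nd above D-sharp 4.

E-sharp 4

The second takes the letter from D up to E.
Moving 2 semitones up from D#4 (the size of a major second) reaches E#4.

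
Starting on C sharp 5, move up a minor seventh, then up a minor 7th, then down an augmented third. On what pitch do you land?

F flat 6

Up a minor seventh from C#5: B5 (10 semitones up).
Up a minor seventh from B5: A6 (10 semitones up).
Down an augmented third from A6: Fb6 (5 semitones down).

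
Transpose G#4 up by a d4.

Four letter names up from G: C.
A diminished fourth spans 4 semitones, so from G#4 the target pitch is C5.

C5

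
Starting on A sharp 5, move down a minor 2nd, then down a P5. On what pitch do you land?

C double-sharp 5

A minor second down from A#5 is G##5.
A perfect fifth down from G##5 is C##5.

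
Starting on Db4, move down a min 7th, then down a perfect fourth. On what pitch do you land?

Bb2

Down a minor seventh from Db4: Eb3 (10 semitones down).
Eb3 down a perfect fourth → Bb2 (5 semitones).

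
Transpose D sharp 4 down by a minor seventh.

E sharp 3

The seventh takes the letter from D down to E.
Moving 10 semitones down from D#4 (the size of a minor seventh) reaches E#3.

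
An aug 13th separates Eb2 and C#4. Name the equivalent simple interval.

Subtracting seven from the interval number removes an octave: 13 − 7 = 6.
That makes an augmented thirteenth a compound augmented sixth — an octave plus an augmented sixth.

augmented 6th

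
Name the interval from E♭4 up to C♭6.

minor thirteenth

E to C spans six letter names (E-F-G-A-B-C), plus an octave — that makes it a thirteenth of some quality.
At 20 semitones, Eb4→Cb6 falls one short of a major thirteenth: minor.
(Equivalently, a compound minor sixth: a minor sixth plus an octave.)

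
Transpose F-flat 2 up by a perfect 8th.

For an octave the letter name doesn't change: still F, an octave up.
A perfect octave spans 12 semitones, so from Fb2 the target pitch is Fb3.

F-flat 3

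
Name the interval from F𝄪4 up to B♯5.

F to B spans four letter names (F-G-A-B), plus an octave, so the interval is some kind of eleventh.
The perfect eleventh spans 17 semitones, and F##4 to B#5 is exactly 17 semitones — so this is a perfect eleventh.
(Equivalently, a compound perfect fourth: a perfect fourth plus an octave.)

perfect eleventh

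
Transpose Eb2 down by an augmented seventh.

Fbb1

Counting seven letter names down from E lands on F.
Moving 12 semitones down from Eb2 (the size of an augmented seventh) reaches Fbb1.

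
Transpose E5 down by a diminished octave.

For an octave the letter name doesn't change: still E, an octave down.
A diminished octave spans 11 semitones, so from E5 the target pitch is E#4.

E#4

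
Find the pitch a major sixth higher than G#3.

Six letter names up from G: E.
A major sixth spans 9 semitones, so from G#3 the target pitch is E#4.

E#4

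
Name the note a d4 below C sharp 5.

Counting four letter names down from C lands on G.
A diminished fourth spans 4 semitones, so from C#5 the target pitch is G##4.

G double-sharp 4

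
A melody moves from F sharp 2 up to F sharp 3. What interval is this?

perfect octave

F to F is the same letter name, plus an octave: an octave.
The perfect octave spans 12 semitones, and F#2 to F#3 is exactly 12 semitones — so this is a perfect octave.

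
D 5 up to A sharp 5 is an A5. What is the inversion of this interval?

diminished fourth

Interval numbers invert to sum to nine: 5 + 4 = 9, so a fifth inverts to a fourth.
And augmented becomes diminished under inversion, so we get a diminished fourth.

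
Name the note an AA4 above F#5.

B##5

Counting four letter names up from F lands on B.
Moving 7 semitones up from F#5 (the size of a doubly augmented fourth) reaches B##5.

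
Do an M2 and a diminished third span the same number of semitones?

A major second spans 2 semitones, and a diminished third also spans 2 semitones — they're enharmonic.

Yes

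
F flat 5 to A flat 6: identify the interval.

M10

F to A spans three letter names (F-G-A), plus an octave, so the interval is some kind of tenth.
The major tenth spans 16 semitones, and Fb5 to Ab6 is exactly 16 semitones — so this is a major tenth.
(Equivalently, a compound major third: a major third plus an octave.)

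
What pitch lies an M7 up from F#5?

Counting seven letter names up from F lands on E.
A major seventh is 11 semitones; 11 semitones up from F#5 gives E#6.

E#6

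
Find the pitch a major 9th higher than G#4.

Two letters up from G (plus an octave) reaches A.
A major ninth is 14 semitones; 14 semitones up from G#4 gives A#5.

A#5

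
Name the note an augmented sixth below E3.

Gb2

Counting six letter names down from E lands on G.
Moving 10 semitones down from E3 (the size of an augmented sixth) reaches Gb2.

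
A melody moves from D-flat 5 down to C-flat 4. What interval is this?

Descending from Db5 to Cb4 is the same interval as ascending Cb4 to Db5.
C to D spans two letter names (C-D), plus an octave: a ninth.
The major ninth spans 14 semitones, and Cb4 to Db5 is exactly 14 semitones — so this is a major ninth.
(Equivalently, a compound major second: a major second plus an octave.)

major 9th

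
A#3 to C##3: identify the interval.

minor 6th

Descending from A#3 to C##3 is the same interval as ascending C##3 to A#3.
C to A spans six letter names (C-D-E-F-G-A), so the interval is some kind of sixth.
C##3 to A#3 is 8 semitones, a half step short of the major sixth (9), so this is minor.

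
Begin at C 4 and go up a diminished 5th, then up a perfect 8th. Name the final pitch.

Up a diminished fifth from C4: Gb4 (6 semitones up).
Gb4 up a perfect octave → Gb5 (12 semitones).

G flat 5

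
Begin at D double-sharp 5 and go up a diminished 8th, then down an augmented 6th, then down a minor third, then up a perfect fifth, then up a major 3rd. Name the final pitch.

Up a diminished octave from D##5: D#6 (11 semitones up).
An augmented sixth down from D#6 is F5.
Down a minor third from F5: D5 (3 semitones down).
D5 up a perfect fifth → A5 (7 semitones).
A5 up a major third → C#6 (4 semitones).

C sharp 6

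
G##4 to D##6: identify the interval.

G to D spans five letter names (G-A-B-C-D), plus an octave — that makes it a twelfth of some quality.
The perfect twelfth spans 19 semitones, and G##4 to D##6 is exactly 19 semitones — so this is a perfect twelfth.
(Equivalently, a compound perfect fifth: a perfect fifth plus an octave.)

perfect 12th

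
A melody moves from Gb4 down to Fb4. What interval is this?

Descending from Gb4 to Fb4 is the same interval as ascending Fb4 to Gb4.
F to G spans two letter names (F-G) — that makes it a second of some quality.
Counting semitones, Fb4→Gb4 is 2, which is the major second.

major second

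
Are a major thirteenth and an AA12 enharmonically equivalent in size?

Both span 21 semitones: a major thirteenth and a doubly augmented twelfth are the same chromatic distance.

Yes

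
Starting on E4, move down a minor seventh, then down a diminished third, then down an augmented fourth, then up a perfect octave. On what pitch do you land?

A#3

E4 down a minor seventh → F#3 (10 semitones).
F#3 down a diminished third → D##3 (2 semitones).
An augmented fourth down from D##3 is A#2.
A perfect octave up from A#2 is A#3.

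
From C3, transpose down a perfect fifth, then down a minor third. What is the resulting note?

D2

Down a perfect fifth from C3: F2 (7 semitones down).
A minor third down from F2 is D2.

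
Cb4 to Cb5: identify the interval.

C to C is the same letter name, plus an octave: an octave.
Counting semitones, Cb4→Cb5 is 12, which is the perfect octave.

perfect octave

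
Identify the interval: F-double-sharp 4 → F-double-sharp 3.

perfect 8th

Descending from F##4 to F##3 is the same interval as ascending F##3 to F##4.
F to F is the same letter name, plus an octave: an octave.
Counting semitones, F##3→F##4 is 12, which is the perfect octave.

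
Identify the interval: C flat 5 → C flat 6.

C to C is the same letter name, plus an octave, so the interval is some kind of octave.
Counting semitones, Cb5→Cb6 is 12, which is the perfect octave.

perfect 8th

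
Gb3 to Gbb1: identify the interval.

Descending from Gb3 to Gbb1 is the same interval as ascending Gbb1 to Gb3.
G to G is the same letter name, plus 2 octaves — that makes it a fifteenth of some quality.
Gbb1 to Gb3 spans 25 semitones — one semitone wider than the perfect fifteenth (24) — giving an augmented fifteenth.
(Equivalently, a compound augmented octave: an augmented octave plus an octave.)

augmented fifteenth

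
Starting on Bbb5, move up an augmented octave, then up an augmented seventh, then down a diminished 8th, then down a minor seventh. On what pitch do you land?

Up an augmented octave from Bbb5: Bb6 (13 semitones up).
Up an augmented seventh from Bb6: A#7 (12 semitones up).
A diminished octave down from A#7 is A##6.
Down a minor seventh from A##6: B##5 (10 semitones down).

B##5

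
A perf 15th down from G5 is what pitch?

G3

The letter stays G (same as the start), shifted two octaves down.
Moving 24 semitones down from G5 (the size of a perfect fifteenth) reaches G3.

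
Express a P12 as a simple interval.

Take out an octave (7 from the number): 12 − 7 = 5.
That makes a perfect twelfth a compound perfect fifth — an octave plus a perfect fifth.

perfect fifth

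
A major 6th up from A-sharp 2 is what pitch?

F-double-sharp 3

Counting six letter names up from A lands on F.
A major sixth is 9 semitones; 9 semitones up from A#2 gives F##3.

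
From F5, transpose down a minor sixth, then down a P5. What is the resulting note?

D4

Down a minor sixth from F5: A4 (8 semitones down).
A perfect fifth down from A4 is D4.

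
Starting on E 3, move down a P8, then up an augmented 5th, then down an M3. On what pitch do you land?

G sharp 2

A perfect octave down from E3 is E2.
Up an augmented fifth from E2: B#2 (8 semitones up).
Down a major third from B#2: G#2 (4 semitones down).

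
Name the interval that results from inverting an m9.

First reduce the compound minor ninth to its simple form, a minor second.
Interval numbers invert to sum to nine: 2 + 7 = 9, so a second inverts to a seventh.
The quality also flips — minor becomes major — giving a major seventh.

M7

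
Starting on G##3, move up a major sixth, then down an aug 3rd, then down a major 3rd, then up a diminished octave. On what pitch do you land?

G##3 up a major sixth → E##4 (9 semitones).
E##4 down an augmented third → C#4 (5 semitones).
Down a major third from C#4: A3 (4 semitones down).
Up a diminished octave from A3: Ab4 (11 semitones up).

Ab4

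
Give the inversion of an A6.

The rule of nine gives the new number: 9 − 6 = 3, so a sixth becomes a third.
Quality inverts too: augmented becomes diminished. That makes the inversion a diminished third.

diminished third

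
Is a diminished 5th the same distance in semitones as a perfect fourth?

A diminished fifth is 6 semitones but a perfect fourth is 5 semitones — different sizes.

No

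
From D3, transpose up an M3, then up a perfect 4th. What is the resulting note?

B3

D3 up a major third → F#3 (4 semitones).
Up a perfect fourth from F#3: B3 (5 semitones up).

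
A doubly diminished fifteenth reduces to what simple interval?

Subtracting seven from the interval number removes an octave: 15 − 7 = 8.
So a doubly diminished fifteenth is an octave plus a doubly diminished octave. The quality is unchanged.

doubly diminished octave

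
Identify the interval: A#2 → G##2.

minor second

Descending from A#2 to G##2 is the same interval as ascending G##2 to A#2.
G to A spans two letter names (G-A) — that makes it a second of some quality.
G##2 to A#2 is 1 semitone, a half step short of the major second (2), so this is minor.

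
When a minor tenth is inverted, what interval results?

First reduce the compound minor tenth to its simple form, a minor third.
Interval numbers invert to sum to nine: 3 + 6 = 9, so a third inverts to a sixth.
And minor becomes major under inversion, so we get a major sixth.

major sixth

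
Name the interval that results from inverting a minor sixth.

M3

The rule of nine gives the new number: 9 − 6 = 3, so a sixth becomes a third.
The quality also flips — minor becomes major — giving a major third.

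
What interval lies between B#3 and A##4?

major seventh

B to A spans seven letter names (B-C-D-E-F-G-A) — that makes it a seventh of some quality.
B#3 to A##4 is 11 semitones, matching the major seventh exactly, so the quality is major.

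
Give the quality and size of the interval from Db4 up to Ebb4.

D to E spans two letter names (D-E): a second.
At 1 semitone, Db4→Ebb4 falls one short of a major second: minor.

minor second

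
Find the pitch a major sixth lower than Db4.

Counting six letter names down from D lands on F.
A major sixth spans 9 semitones, so from Db4 the target pitch is Fb3.

Fb3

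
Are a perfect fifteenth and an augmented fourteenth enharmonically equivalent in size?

Yes

A perfect fifteenth = 24 semitones = an augmented fourteenth; enharmonically equal.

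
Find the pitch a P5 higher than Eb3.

Bb3

Counting five letter names up from E lands on B.
A perfect fifth spans 7 semitones, so from Eb3 the target pitch is Bb3.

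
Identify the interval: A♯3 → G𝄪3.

minor 2nd

Descending from A#3 to G##3 is the same interval as ascending G##3 to A#3.
G to A spans two letter names (G-A): a second.
G##3 to A#3 is 1 semitone, a half step short of the major second (2), so this is minor.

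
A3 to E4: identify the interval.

perfect fifth

A to E spans five letter names (A-B-C-D-E) — that makes it a fifth of some quality.
Counting semitones, A3→E4 is 7, which is the perfect fifth.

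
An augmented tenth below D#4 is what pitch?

The tenth's letter: D down three letter names plus an octave → B.
An augmented tenth spans 17 semitones, so from D#4 the target pitch is Bb2.

Bb2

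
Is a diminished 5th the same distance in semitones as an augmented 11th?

A diminished fifth spans 6 semitones; an augmented eleventh spans 18 semitones. They differ by 12.

No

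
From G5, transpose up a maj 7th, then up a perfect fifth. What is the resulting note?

C#7

Up a major seventh from G5: F#6 (11 semitones up).
F#6 up a perfect fifth → C#7 (7 semitones).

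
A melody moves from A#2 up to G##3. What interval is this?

major 7th

A to G spans seven letter names (A-B-C-D-E-F-G) — that makes it a seventh of some quality.
The major seventh spans 11 semitones, and A#2 to G##3 is exactly 11 semitones — so this is a major seventh.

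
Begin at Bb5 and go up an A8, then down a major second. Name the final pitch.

Up an augmented octave from Bb5: B6 (13 semitones up).
B6 down a major second → A6 (2 semitones).

A6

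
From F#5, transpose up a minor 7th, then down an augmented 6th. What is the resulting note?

Gb5

A minor seventh up from F#5 is E6.
Down an augmented sixth from E6: Gb5 (10 semitones down).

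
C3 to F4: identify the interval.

perfect 11th

C to F spans four letter names (C-D-E-F), plus an octave — that makes it an eleventh of some quality.
The perfect eleventh spans 17 semitones, and C3 to F4 is exactly 17 semitones — so this is a perfect eleventh.
(Equivalently, a compound perfect fourth: a perfect fourth plus an octave.)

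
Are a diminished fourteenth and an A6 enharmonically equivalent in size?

A diminished fourteenth is 21 semitones but an augmented sixth is 10 semitones — different sizes.

No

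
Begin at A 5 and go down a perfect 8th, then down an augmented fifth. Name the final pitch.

D flat 4

Down a perfect octave from A5: A4 (12 semitones down).
Down an augmented fifth from A4: Db4 (8 semitones down).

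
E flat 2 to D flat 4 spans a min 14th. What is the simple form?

Each octave removed subtracts seven from the number: 14 − 7 = 7.
That makes a minor fourteenth a compound minor seventh — an octave plus a minor seventh.

m7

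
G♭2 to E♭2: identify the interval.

Descending from Gb2 to Eb2 is the same interval as ascending Eb2 to Gb2.
E to G spans three letter names (E-F-G), so the interval is some kind of third.
At 3 semitones, Eb2→Gb2 falls one short of a major third: minor.

minor third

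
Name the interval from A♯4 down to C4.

augmented sixth

Descending from A#4 to C4 is the same interval as ascending C4 to A#4.
C to A spans six letter names (C-D-E-F-G-A), so the interval is some kind of sixth.
C4 to A#4 spans 10 semitones — one semitone wider than the major sixth (9) — giving an augmented sixth.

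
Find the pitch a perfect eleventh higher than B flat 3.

E flat 5

The eleventh's letter: B up four letter names plus an octave → E.
A perfect eleventh is 17 semitones; 17 semitones up from Bb3 gives Eb5.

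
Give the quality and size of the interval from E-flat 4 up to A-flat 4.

E to A spans four letter names (E-F-G-A): a fourth.
Eb4 to Ab4 is 5 semitones, matching the perfect fourth exactly, so the quality is perfect.

perfect 4th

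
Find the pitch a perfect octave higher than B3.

B4

An octave keeps the letter name B, an octave up from B.
A perfect octave spans 12 semitones, so from B3 the target pitch is B4.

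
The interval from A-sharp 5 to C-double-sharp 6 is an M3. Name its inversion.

Inverted interval numbers add to nine, so a third pairs with a sixth (3 + 6 = 9).
The quality also flips — major becomes minor — giving a minor sixth.

minor 6th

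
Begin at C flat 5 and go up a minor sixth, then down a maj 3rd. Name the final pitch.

Up a minor sixth from Cb5: Abb5 (8 semitones up).
Down a major third from Abb5: Fbb5 (4 semitones down).

F double-flat 5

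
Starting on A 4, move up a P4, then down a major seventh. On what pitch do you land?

E flat 4

Up a perfect fourth from A4: D5 (5 semitones up).
Down a major seventh from D5: Eb4 (11 semitones down).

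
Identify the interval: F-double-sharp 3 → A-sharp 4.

F to A spans three letter names (F-G-A), plus an octave — that makes it a tenth of some quality.
F##3 to A#4 is 15 semitones, a half step short of the major tenth (16), so this is minor.
(Equivalently, a compound minor third: a minor third plus an octave.)

minor tenth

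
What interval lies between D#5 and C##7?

D to C spans seven letter names (D-E-F-G-A-B-C), plus an octave, so the interval is some kind of fourteenth.
D#5 to C##7 is 23 semitones, matching the major fourteenth exactly, so the quality is major.
(Equivalently, a compound major seventh: a major seventh plus an octave.)

major fourteenth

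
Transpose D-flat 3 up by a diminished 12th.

A-double-flat 4

Five letters up from D (plus an octave) reaches A.
A diminished twelfth spans 18 semitones, so from Db3 the target pitch is Abb4.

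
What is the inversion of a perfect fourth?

P5

Inverted interval numbers add to nine, so a fourth pairs with a fifth (4 + 5 = 9).
Quality inverts too: perfect stays perfect. That makes the inversion a perfect fifth.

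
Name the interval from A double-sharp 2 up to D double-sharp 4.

A to D spans four letter names (A-B-C-D), plus an octave, so the interval is some kind of eleventh.
Counting semitones, A##2→D##4 is 17, which is the perfect eleventh.
(Equivalently, a compound perfect fourth: a perfect fourth plus an octave.)

perfect eleventh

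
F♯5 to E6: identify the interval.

minor seventh

F to E spans seven letter names (F-G-A-B-C-D-E): a seventh.
A major seventh would be 11 semitones, but F#5 to E6 is 10 — one semitone narrower, making it a minor seventh.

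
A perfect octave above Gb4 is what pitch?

Gb5

An octave keeps the letter name G, an octave up from G.
A perfect octave spans 12 semitones, so from Gb4 the target pitch is Gb5.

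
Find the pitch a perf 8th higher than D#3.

An octave keeps the letter name D, an octave up from D.
A perfect octave is 12 semitones; 12 semitones up from D#3 gives D#4.

D#4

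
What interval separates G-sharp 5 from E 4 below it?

Descending from G#5 to E4 is the same interval as ascending E4 to G#5.
E to G spans three letter names (E-F-G), plus an octave — that makes it a tenth of some quality.
Counting semitones, E4→G#5 is 16, which is the major tenth.
(Equivalently, a compound major third: a major third plus an octave.)

M10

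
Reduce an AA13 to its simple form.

AA6

Each octave removed subtracts seven from the number: 13 − 7 = 6.
That makes a doubly augmented thirteenth a compound doubly augmented sixth — an octave plus a doubly augmented sixth.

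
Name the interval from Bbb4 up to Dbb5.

minor third

B to D spans three letter names (B-C-D), so the interval is some kind of third.
Bbb4 to Dbb5 is 3 semitones, a half step short of the major third (4), so this is minor.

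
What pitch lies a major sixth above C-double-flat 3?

Six letter names up from C: A.
A major sixth is 9 semitones; 9 semitones up from Cbb3 gives Abb3.

A-double-flat 3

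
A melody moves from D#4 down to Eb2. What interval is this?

Descending from D#4 to Eb2 is the same interval as ascending Eb2 to D#4.
E to D spans seven letter names (E-F-G-A-B-C-D), plus an octave, so the interval is some kind of fourteenth.
The major fourteenth is 23 semitones; here we have 24, one semitone wider: augmented.
(Equivalently, a compound augmented seventh: an augmented seventh plus an octave.)

augmented fourteenth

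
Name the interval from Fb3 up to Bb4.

F to B spans four letter names (F-G-A-B), plus an octave: an eleventh.
The perfect eleventh is 17 semitones; here we have 18, one semitone wider: augmented.
(Equivalently, a compound augmented fourth: an augmented fourth plus an octave.)

augmented eleventh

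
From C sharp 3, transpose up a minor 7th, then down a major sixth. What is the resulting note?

D 3

C#3 up a minor seventh → B3 (10 semitones).
A major sixth down from B3 is D3.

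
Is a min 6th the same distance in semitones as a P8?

No

A minor sixth spans 8 semitones; a perfect octave spans 12 semitones. They differ by 4.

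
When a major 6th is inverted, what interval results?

The rule of nine gives the new number: 9 − 6 = 3, so a sixth becomes a third.
Quality inverts too: major becomes minor. That makes the inversion a minor third.

minor third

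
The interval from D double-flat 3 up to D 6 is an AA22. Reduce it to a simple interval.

Each octave removed subtracts seven from the number: 22 − 14 = 8.
So a doubly augmented twenty-second is 2 octaves plus a doubly augmented octave. The quality is unchanged.

doubly augmented octave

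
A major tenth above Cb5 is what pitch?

Eb6

Counting three letter names plus an octave up from C lands on E.
Moving 16 semitones up from Cb5 (the size of a major tenth) reaches Eb6.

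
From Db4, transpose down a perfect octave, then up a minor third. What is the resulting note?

Down a perfect octave from Db4: Db3 (12 semitones down).
Up a minor third from Db3: Fb3 (3 semitones up).

Fb3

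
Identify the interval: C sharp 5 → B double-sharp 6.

augmented 14th

C to B spans seven letter names (C-D-E-F-G-A-B), plus an octave — that makes it a fourteenth of some quality.
The major fourteenth is 23 semitones; here we have 24, one semitone wider: augmented.
(Equivalently, a compound augmented seventh: an augmented seventh plus an octave.)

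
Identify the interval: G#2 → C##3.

augmented 4th

G to C spans four letter names (G-A-B-C): a fourth.
G#2 to C##3 spans 6 semitones — one semitone wider than the perfect fourth (5) — giving an augmented fourth.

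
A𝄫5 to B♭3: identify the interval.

Descending from Abb5 to Bb3 is the same interval as ascending Bb3 to Abb5.
B to A spans seven letter names (B-C-D-E-F-G-A), plus an octave: a fourteenth.
The major fourteenth is 23 semitones; here we have 21, two semitones narrower: diminished.
(Equivalently, a compound diminished seventh: a diminished seventh plus an octave.)

d14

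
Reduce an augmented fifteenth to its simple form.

Subtracting seven from the interval number removes an octave: 15 − 7 = 8.
Quality carries through unchanged, so the simple form is an augmented octave.

augmented octave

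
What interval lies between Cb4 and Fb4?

C to F spans four letter names (C-D-E-F) — that makes it a fourth of some quality.
The perfect fourth spans 5 semitones, and Cb4 to Fb4 is exactly 5 semitones — so this is a perfect fourth.

perfect 4th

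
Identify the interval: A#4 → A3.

Descending from A#4 to A3 is the same interval as ascending A3 to A#4.
A to A is the same letter name, plus an octave, so the interval is some kind of octave.
The perfect octave is 12 semitones; here we have 13, one semitone wider: augmented.

augmented octave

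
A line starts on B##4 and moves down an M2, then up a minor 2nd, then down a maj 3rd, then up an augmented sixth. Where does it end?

E##5

B##4 down a major second → A##4 (2 semitones).
A minor second up from A##4 is B#4.
Down a major third from B#4: G#4 (4 semitones down).
Up an augmented sixth from G#4: E##5 (10 semitones up).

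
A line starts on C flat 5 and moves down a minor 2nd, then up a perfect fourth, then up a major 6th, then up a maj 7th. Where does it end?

A minor second down from Cb5 is Bb4.
Up a perfect fourth from Bb4: Eb5 (5 semitones up).
Up a major sixth from Eb5: C6 (9 semitones up).
C6 up a major seventh → B6 (11 semitones).

B 6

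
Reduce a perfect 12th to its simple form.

P5

Subtracting seven from the interval number removes an octave: 12 − 7 = 5.
That makes a perfect twelfth a compound perfect fifth — an octave plus a perfect fifth.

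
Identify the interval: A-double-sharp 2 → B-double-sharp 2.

A to B spans two letter names (A-B) — that makes it a second of some quality.
Counting semitones, A##2→B##2 is 2, which is the major second.

major second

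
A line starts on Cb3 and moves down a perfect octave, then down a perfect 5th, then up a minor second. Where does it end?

Down a perfect octave from Cb3: Cb2 (12 semitones down).
Cb2 down a perfect fifth → Fb1 (7 semitones).
Up a minor second from Fb1: Gbb1 (1 semitone up).

Gbb1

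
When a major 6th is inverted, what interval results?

m3

The rule of nine gives the new number: 9 − 6 = 3, so a sixth becomes a third.
And major becomes minor under inversion, so we get a minor third.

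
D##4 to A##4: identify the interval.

D to A spans five letter names (D-E-F-G-A), so the interval is some kind of fifth.
D##4 to A##4 is 7 semitones, matching the perfect fifth exactly, so the quality is perfect.

P5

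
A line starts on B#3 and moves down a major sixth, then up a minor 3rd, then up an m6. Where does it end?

D4

Down a major sixth from B#3: D#3 (9 semitones down).
Up a minor third from D#3: F#3 (3 semitones up).
F#3 up a minor sixth → D4 (8 semitones).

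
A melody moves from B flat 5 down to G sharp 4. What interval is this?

Descending from Bb5 to G#4 is the same interval as ascending G#4 to Bb5.
G to B spans three letter names (G-A-B), plus an octave — that makes it a tenth of some quality.
The major tenth is 16 semitones; here we have 14, two semitones narrower: diminished.
(Equivalently, a compound diminished third: a diminished third plus an octave.)

diminished tenth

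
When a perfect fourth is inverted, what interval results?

Inverted interval numbers add to nine, so a fourth pairs with a fifth (4 + 5 = 9).
Quality inverts too: perfect stays perfect. That makes the inversion a perfect fifth.

perfect fifth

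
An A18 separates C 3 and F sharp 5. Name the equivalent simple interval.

Subtracting seven from the interval number removes an octave: 18 − 14 = 4.
Quality carries through unchanged, so the simple form is an augmented fourth.

augmented 4th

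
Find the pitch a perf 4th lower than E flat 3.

B flat 2

The fourth takes the letter from E down to B.
A perfect fourth is 5 semitones; 5 semitones down from Eb3 gives Bb2.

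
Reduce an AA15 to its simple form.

Take out an octave (7 from the number): 15 − 7 = 8.
That makes a doubly augmented fifteenth a compound doubly augmented octave — an octave plus a doubly augmented octave.

AA8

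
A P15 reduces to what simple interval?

perfect 8th

Subtracting seven from the interval number removes an octave: 15 − 7 = 8.
That makes a perfect fifteenth a compound perfect octave — an octave plus a perfect octave.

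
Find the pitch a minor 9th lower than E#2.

Counting two letter names plus an octave down from E lands on D.
A minor ninth is 13 semitones; 13 semitones down from E#2 gives D##1.

D##1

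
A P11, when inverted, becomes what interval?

First reduce the compound perfect eleventh to its simple form, a perfect fourth.
The rule of nine gives the new number: 9 − 4 = 5, so a fourth becomes a fifth.
Quality inverts too: perfect stays perfect. That makes the inversion a perfect fifth.

perfect fifth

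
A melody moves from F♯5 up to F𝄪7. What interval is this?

F to F is the same letter name, plus 2 octaves: a fifteenth.
A perfect fifteenth would be 24 semitones; F#5 to F##7 is 25, one semitone wider, so the interval is augmented.
(Equivalently, a compound augmented octave: an augmented octave plus an octave.)

augmented 15th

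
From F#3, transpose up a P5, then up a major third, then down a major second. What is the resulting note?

D#4

F#3 up a perfect fifth → C#4 (7 semitones).
Up a major third from C#4: E#4 (4 semitones up).
A major second down from E#4 is D#4.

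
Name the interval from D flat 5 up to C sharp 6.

A7

D to C spans seven letter names (D-E-F-G-A-B-C) — that makes it a seventh of some quality.
Db5 to C#6 spans 12 semitones — one semitone wider than the major seventh (11) — giving an augmented seventh.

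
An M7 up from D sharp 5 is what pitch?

C double-sharp 6

Counting seven letter names up from D lands on C.
A major seventh spans 11 semitones, so from D#5 the target pitch is C##6.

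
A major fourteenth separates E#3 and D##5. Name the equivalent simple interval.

Subtracting seven from the interval number removes an octave: 14 − 7 = 7.
Quality carries through unchanged, so the simple form is a major seventh.

major 7th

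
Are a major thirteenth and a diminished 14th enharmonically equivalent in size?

Yes

A major thirteenth = 21 semitones = a diminished fourteenth; enharmonically equal.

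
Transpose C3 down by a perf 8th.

For an octave the letter name doesn't change: still C, an octave down.
A perfect octave spans 12 semitones, so from C3 the target pitch is C2.

C2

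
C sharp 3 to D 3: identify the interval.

C to D spans two letter names (C-D) — that makes it a second of some quality.
A major second would be 2 semitones, but C#3 to D3 is 1 — one semitone narrower, making it a minor second.

minor second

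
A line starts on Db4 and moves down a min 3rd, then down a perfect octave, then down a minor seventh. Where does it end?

C2

A minor third down from Db4 is Bb3.
Down a perfect octave from Bb3: Bb2 (12 semitones down).
A minor seventh down from Bb2 is C2.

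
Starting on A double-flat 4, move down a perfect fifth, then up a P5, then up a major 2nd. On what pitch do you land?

Down a perfect fifth from Abb4: Dbb4 (7 semitones down).
Dbb4 up a perfect fifth → Abb4 (7 semitones).
A major second up from Abb4 is Bbb4.

B double-flat 4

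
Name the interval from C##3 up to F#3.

d4

C to F spans four letter names (C-D-E-F), so the interval is some kind of fourth.
C##3 to F#3 spans 4 semitones — one semitone narrower than the perfect fourth (5) — giving a diminished fourth.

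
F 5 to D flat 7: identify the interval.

m13

F to D spans six letter names (F-G-A-B-C-D), plus an octave, so the interval is some kind of thirteenth.
F5 to Db7 is 20 semitones, a half step short of the major thirteenth (21), so this is minor.
(Equivalently, a compound minor sixth: a minor sixth plus an octave.)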